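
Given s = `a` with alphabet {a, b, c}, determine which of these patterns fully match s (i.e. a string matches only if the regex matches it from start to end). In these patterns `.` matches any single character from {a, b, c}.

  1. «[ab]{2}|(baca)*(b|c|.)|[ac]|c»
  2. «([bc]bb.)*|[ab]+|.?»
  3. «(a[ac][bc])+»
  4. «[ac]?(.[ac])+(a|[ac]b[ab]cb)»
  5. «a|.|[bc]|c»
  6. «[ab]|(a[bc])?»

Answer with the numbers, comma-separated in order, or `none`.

1, 2, 5, 6

1 → match
2 → match
3 → no match
4 → no match
5 → match
6 → match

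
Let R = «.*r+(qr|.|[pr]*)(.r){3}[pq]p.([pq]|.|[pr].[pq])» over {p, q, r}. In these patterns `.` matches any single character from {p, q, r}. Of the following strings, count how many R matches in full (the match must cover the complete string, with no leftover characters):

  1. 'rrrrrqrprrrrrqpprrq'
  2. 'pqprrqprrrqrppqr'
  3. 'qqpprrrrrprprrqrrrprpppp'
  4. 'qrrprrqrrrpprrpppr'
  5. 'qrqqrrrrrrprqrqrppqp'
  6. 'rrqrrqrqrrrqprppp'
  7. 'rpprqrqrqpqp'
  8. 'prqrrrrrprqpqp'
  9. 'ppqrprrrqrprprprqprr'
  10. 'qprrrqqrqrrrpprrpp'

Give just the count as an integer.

9

1 → match
2 → match
3 → match
4 → no match
5 → match
6 → match
7 → match
8 → match
9 → match
10 → match
Total matched: 9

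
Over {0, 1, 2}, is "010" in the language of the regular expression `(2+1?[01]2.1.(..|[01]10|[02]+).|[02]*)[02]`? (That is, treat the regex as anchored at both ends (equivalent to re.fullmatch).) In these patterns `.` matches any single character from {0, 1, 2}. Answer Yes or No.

No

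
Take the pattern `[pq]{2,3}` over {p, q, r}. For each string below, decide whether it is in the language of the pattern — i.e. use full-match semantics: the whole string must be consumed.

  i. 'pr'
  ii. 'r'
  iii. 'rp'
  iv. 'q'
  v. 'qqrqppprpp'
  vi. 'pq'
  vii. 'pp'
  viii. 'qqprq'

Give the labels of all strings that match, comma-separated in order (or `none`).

vi, vii

i → no match
ii → no match
iii → no match
iv → no match
v → no match
vi → match
vii → match
viii → no match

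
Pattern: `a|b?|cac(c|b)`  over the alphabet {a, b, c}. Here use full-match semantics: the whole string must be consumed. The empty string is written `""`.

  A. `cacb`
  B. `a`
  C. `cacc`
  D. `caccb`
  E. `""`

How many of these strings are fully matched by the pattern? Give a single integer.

A → match
B → match
C → match
D → no match
E → match
Total matched: 4

4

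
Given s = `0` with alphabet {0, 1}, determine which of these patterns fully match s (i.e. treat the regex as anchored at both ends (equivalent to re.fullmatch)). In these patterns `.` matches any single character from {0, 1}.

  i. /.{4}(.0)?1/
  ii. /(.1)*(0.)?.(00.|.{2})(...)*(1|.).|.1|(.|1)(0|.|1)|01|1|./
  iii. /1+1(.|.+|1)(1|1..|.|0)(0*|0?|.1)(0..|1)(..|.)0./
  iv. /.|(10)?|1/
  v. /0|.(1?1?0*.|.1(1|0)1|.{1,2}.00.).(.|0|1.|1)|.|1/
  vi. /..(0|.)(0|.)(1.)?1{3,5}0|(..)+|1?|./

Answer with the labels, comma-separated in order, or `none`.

ii, iv, v, vi

i → no match — must end with `1`
ii → match
iii → no match — must start with `1`
iv → match
v → match
vi → match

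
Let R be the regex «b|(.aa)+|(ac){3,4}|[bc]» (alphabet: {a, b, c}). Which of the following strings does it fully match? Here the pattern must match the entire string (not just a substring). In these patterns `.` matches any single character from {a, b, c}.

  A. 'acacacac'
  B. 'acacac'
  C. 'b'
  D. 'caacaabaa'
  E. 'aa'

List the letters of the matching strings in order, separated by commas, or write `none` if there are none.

A, B, C, D

A → match
B → match
C → match
D → match
E → no match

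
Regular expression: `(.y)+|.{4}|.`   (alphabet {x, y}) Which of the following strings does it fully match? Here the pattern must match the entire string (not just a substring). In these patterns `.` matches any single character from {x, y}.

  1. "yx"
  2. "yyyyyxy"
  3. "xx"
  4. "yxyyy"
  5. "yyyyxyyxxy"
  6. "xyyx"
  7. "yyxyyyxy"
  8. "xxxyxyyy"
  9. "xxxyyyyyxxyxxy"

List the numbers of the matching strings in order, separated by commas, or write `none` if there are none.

1. "yx" → no match
2. "yyyyyxy" → no match
3. "xx" → no match
4. "yxyyy" → no match
5. "yyyyxyyxxy" → no match
6. "xyyx" → match
7. "yyxyyyxy" → match
8. "xxxyxyyy" → no match
9 → no match

6, 7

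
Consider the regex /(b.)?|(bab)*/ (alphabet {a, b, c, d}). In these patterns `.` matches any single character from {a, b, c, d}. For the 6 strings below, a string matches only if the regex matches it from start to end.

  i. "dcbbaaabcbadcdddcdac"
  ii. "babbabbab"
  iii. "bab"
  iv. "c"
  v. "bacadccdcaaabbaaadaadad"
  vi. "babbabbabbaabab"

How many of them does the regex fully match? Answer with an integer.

2

i → no match
ii → match
iii → match
iv → no match
v → no match
vi → no match
Total matched: 2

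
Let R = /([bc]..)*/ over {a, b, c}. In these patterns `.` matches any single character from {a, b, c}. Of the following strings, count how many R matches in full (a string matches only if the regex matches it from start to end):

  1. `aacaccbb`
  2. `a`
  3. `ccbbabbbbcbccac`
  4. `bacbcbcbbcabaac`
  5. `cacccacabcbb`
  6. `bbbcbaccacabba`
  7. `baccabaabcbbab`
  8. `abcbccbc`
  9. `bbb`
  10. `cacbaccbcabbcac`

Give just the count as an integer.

3

1 → no match
2 → no match
3 → match
4 → no match
5 → match
6 → no match
7 → no match
8 → no match
9 → match
10 → no match
Total matched: 3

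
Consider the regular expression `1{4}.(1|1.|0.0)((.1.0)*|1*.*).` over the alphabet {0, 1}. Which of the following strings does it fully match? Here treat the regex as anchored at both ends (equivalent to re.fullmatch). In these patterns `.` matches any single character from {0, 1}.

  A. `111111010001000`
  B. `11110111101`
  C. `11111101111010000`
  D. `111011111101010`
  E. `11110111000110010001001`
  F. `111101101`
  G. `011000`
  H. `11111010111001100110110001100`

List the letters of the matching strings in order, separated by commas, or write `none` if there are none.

A, B, C, E, F, H

A → match
B → match
C → match
D → no match
E → match
F → match
G → no match — must start with `1`
H → match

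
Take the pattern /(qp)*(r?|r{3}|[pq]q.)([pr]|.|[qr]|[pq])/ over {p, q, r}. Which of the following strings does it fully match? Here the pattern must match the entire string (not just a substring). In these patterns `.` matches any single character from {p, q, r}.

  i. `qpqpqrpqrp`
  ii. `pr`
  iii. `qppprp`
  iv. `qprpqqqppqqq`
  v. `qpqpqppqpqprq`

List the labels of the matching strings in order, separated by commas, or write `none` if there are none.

none

i → no match
ii → no match
iii → no match
iv → no match
v → no match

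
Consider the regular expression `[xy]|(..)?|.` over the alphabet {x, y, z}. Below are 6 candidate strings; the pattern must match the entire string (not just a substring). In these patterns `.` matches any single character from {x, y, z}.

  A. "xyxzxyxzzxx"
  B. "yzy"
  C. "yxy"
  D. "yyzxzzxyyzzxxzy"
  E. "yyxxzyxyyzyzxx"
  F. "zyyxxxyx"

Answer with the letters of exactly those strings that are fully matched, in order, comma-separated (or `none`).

A. "xyxzxyxzzxx" → no match
B. "yzy" → no match
C. "yxy" → no match
D → no match
E → no match
F. "zyyxxxyx" → no match

none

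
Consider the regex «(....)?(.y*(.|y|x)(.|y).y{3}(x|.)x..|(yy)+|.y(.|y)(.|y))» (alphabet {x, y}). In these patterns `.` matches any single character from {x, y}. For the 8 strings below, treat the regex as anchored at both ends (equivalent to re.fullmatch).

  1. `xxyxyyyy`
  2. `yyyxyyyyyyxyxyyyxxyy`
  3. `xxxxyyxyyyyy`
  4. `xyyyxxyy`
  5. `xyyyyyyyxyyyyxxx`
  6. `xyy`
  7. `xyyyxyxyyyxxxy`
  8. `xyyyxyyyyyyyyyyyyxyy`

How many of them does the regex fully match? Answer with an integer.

5

1. `xxyxyyyy` → match
2 → match
3. `xxxxyyxyyyyy` → no match
4. `xyyyxxyy` → no match
5 → match
6. `xyy` → no match
7 → match
8 → match
Total matched: 5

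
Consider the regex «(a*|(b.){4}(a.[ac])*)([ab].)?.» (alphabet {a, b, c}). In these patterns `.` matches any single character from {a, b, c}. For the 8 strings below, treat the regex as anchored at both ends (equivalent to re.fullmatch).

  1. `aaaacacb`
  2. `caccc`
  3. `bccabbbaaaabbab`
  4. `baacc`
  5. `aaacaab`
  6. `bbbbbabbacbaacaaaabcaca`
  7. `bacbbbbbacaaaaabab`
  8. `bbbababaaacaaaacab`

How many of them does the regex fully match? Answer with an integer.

1

1 → no match
2 → no match
3 → no match
4 → no match
5 → no match
6 → no match
7 → no match
8 → match
Total matched: 1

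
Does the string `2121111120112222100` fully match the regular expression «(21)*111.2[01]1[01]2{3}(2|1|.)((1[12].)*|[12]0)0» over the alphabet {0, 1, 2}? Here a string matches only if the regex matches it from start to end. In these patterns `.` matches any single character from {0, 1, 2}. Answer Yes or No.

Yes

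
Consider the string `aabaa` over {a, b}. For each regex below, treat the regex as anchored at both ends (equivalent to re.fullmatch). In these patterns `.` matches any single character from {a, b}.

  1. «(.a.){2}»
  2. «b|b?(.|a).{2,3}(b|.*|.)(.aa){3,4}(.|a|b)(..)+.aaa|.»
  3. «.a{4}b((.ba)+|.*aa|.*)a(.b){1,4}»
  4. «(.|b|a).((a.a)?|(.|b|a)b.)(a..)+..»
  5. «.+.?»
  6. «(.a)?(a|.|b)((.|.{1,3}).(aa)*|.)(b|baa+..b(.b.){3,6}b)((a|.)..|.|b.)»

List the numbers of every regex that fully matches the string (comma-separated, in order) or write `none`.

5

1 → no match
2 → no match
3 → no match — must end with `b`
4 → no match
5 → match
6 → no match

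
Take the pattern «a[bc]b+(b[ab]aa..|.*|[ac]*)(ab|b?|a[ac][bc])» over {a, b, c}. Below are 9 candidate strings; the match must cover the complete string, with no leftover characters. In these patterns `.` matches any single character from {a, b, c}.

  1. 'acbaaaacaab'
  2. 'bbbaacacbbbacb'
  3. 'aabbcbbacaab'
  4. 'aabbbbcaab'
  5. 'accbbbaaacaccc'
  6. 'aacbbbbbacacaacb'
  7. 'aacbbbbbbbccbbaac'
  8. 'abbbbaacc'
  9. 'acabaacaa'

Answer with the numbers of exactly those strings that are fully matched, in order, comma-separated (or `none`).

1, 8

1 → match
2 → no match — must start with 'a'
3 → no match
4 → no match
5 → no match
6 → no match
7 → no match
8 → match
9 → no match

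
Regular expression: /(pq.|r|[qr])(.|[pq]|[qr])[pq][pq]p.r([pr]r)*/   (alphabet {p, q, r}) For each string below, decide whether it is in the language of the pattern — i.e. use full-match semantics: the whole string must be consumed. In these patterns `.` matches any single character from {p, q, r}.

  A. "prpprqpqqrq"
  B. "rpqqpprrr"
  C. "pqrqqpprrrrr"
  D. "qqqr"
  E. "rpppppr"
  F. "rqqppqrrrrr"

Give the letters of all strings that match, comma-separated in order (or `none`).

B, E, F

A. "prpprqpqqrq" → no match
B. "rpqqpprrr" → match
C. "pqrqqpprrrrr" → no match
D. "qqqr" → no match
E. "rpppppr" → match
F. "rqqppqrrrrr" → match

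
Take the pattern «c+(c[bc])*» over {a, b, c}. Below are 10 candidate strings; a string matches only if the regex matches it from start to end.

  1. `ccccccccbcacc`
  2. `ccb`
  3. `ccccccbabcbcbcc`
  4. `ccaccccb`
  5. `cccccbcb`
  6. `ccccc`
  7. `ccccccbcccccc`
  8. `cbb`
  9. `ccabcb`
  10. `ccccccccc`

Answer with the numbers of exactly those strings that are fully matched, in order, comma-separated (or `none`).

1 → no match
2 → match
3 → no match
4 → no match
5 → match
6 → match
7 → match
8 → no match
9 → no match
10 → match

2, 5, 6, 7, 10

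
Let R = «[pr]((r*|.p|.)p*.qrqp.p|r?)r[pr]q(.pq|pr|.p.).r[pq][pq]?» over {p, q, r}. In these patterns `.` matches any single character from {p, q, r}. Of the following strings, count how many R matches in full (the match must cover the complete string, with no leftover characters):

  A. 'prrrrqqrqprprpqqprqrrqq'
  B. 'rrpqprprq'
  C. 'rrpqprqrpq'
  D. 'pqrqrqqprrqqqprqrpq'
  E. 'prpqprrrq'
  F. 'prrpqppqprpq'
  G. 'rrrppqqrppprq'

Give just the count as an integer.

4

A → no match
B → match
C → match
D → no match
E → match
F → match
G → no match
Total matched: 4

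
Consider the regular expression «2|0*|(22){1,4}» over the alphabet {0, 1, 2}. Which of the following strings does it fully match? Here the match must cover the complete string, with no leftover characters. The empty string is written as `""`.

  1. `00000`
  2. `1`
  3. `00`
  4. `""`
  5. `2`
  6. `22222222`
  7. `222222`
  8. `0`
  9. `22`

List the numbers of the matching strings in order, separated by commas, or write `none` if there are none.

1, 3, 4, 5, 6, 7, 8, 9

1 → match
2 → no match
3 → match
4 → match
5 → match
6 → match
7 → match
8 → match
9 → match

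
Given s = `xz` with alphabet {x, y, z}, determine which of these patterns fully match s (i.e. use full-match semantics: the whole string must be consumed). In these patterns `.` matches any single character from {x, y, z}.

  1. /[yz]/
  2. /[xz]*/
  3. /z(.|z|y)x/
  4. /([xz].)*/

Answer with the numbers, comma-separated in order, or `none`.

2, 4

1 → no match
2 → match
3 → no match — must start with `z`
4 → match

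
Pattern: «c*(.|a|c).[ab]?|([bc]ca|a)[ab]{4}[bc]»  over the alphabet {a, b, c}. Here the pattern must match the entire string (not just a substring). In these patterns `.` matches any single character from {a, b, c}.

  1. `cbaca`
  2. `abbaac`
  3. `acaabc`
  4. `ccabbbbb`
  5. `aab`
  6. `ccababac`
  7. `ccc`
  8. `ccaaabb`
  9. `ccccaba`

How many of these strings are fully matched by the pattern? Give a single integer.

6

1 → no match
2 → match
3 → no match
4 → match
5 → match
6 → match
7 → match
8 → no match
9 → match
Total matched: 6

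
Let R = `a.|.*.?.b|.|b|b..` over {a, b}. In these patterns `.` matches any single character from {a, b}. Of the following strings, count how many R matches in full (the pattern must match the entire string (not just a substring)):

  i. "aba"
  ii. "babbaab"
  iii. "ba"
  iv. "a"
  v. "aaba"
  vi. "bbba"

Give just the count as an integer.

i → no match
ii → match
iii → no match
iv → match
v → no match
vi → no match
Total matched: 2

2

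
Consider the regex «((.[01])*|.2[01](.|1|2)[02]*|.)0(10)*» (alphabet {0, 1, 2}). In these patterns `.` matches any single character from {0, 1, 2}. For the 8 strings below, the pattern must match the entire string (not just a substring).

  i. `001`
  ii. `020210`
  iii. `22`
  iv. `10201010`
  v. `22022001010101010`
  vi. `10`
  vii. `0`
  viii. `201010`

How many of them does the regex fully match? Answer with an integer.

i → no match
ii → no match
iii → no match
iv → no match
v → match
vi → match
vii → match
viii → match
Total matched: 4

4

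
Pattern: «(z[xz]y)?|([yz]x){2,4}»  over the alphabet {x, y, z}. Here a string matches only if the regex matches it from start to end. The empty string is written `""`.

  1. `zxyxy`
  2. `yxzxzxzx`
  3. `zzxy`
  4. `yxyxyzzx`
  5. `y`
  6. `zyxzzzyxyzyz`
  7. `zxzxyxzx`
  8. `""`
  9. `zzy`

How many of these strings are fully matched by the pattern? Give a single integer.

1 → no match
2 → match
3 → no match
4 → no match
5 → no match
6 → no match
7 → match
8 → match
9 → match
Total matched: 4

4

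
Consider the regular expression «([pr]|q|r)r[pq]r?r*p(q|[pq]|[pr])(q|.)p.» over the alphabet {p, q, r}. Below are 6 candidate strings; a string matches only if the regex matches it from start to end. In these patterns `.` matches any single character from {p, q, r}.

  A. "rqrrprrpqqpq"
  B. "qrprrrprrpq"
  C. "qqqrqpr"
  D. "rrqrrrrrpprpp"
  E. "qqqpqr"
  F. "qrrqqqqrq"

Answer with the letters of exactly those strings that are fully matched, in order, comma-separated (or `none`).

A → no match
B → match
C → no match
D → match
E → no match
F → no match

B, D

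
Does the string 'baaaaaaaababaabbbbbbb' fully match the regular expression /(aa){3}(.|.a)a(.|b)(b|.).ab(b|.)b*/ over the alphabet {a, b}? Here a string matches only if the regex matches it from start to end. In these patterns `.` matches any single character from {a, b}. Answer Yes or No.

No

Every match must start with 'aa', but 'baaaaaaaababaabbbbbbb' does not.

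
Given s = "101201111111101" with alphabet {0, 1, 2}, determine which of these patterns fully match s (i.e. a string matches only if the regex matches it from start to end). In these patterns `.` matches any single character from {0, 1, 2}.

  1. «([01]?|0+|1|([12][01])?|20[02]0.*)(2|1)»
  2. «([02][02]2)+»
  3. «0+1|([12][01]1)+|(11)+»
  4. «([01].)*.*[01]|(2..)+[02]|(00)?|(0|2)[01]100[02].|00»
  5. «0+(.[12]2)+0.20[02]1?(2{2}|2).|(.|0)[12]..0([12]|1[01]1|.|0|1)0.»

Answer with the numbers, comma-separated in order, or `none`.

1 → no match
2 → no match — must end with "2"
3 → match
4 → match
5 → no match

3, 4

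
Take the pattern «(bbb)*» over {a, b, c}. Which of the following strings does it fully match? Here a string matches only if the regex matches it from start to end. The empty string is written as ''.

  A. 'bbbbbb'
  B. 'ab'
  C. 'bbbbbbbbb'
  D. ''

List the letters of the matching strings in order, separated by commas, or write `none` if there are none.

A → match
B → no match
C → match
D → match

A, C, D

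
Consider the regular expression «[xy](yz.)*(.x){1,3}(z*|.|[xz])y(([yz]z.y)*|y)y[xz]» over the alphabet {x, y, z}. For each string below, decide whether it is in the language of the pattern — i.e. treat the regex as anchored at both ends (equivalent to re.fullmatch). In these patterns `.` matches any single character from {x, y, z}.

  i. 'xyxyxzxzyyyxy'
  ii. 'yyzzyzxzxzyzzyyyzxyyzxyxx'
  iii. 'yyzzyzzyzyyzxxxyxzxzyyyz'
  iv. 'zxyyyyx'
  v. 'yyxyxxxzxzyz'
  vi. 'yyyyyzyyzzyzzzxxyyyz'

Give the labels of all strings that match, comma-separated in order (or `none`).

iii

i → no match
ii → no match
iii → match
iv → no match
v → no match
vi → no match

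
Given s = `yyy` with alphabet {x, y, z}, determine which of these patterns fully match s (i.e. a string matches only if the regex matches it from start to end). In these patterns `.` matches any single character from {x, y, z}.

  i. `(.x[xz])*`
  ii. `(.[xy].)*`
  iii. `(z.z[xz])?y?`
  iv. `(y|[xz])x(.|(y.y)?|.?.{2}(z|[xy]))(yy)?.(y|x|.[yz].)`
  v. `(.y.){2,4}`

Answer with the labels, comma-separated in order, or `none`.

i → no match
ii → match
iii → no match
iv → no match
v → no match

ii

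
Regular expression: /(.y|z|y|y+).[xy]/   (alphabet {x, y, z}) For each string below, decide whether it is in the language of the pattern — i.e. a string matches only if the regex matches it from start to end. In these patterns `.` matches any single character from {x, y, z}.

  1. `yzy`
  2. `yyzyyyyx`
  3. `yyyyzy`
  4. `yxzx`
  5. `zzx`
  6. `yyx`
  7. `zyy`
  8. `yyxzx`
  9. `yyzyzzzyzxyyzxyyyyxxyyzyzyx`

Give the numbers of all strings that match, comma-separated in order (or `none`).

1, 3, 5, 6, 7

1 → match
2 → no match
3 → match
4 → no match
5 → match
6 → match
7 → match
8 → no match
9 → no match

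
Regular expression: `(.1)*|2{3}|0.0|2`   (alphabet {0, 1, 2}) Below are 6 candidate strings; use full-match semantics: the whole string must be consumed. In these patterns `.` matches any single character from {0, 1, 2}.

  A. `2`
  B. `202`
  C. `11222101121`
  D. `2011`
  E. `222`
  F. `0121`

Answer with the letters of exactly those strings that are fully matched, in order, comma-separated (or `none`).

A → match
B → no match
C → no match
D → no match
E → match
F → match

A, E, F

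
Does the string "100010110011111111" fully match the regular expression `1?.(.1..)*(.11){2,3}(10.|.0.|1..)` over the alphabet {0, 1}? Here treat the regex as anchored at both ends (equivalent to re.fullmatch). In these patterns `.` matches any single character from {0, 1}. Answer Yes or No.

No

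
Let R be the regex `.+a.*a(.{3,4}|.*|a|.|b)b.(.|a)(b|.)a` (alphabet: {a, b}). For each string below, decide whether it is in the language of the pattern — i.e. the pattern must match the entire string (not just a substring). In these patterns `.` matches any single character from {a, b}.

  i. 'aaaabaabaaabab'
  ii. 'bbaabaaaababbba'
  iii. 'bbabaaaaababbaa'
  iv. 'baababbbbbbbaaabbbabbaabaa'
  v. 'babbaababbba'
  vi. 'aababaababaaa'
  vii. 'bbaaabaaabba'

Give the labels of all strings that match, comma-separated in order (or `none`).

i → no match — must end with 'a'
ii → no match
iii → no match
iv → no match
v. 'babbaababbba' → no match
vi → no match
vii. 'bbaaabaaabba' → no match

none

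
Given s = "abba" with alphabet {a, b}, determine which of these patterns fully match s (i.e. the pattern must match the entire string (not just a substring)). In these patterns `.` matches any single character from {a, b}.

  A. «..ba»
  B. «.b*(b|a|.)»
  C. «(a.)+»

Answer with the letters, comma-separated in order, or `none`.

A → match
B → match
C → no match

A, B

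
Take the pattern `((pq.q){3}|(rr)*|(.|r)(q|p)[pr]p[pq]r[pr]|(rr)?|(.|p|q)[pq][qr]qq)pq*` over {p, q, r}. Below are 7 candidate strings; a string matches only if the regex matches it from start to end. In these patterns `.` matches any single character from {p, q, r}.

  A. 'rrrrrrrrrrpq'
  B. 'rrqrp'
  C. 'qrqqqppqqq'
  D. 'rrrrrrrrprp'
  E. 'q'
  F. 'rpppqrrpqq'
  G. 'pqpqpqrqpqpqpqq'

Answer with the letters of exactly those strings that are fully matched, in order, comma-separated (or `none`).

A. 'rrrrrrrrrrpq' → match
B. 'rrqrp' → no match
C. 'qrqqqppqqq' → no match
D. 'rrrrrrrrprp' → no match
E. 'q' → no match
F. 'rpppqrrpqq' → match
G → match

A, F, G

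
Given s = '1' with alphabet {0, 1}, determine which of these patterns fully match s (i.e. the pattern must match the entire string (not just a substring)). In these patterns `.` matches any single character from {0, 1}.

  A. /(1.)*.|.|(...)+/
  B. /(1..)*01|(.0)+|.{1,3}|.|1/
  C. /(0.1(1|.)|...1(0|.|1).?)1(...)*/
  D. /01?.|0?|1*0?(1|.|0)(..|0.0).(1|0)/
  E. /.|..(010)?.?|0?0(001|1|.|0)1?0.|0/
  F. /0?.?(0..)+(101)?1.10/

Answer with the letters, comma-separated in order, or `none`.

A, B, E

A → match
B → match
C → no match
D → no match
E → match
F → no match — must end with '10'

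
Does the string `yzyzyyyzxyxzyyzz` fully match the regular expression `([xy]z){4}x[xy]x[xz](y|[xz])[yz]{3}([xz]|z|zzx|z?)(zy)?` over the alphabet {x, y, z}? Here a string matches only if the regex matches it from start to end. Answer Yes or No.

No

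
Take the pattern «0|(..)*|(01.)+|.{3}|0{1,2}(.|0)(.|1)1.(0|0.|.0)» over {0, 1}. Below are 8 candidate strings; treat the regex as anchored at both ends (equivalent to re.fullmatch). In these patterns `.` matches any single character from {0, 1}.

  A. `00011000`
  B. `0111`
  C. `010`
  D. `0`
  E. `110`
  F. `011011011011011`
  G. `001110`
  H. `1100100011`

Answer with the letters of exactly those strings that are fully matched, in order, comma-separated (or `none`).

A, B, C, D, E, F, G, H

A → match
B → match
C → match
D → match
E → match
F → match
G → match
H → match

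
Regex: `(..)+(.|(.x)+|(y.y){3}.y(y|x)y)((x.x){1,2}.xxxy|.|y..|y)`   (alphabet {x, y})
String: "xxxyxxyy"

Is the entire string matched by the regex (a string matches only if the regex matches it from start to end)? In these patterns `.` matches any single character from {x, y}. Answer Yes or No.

Yes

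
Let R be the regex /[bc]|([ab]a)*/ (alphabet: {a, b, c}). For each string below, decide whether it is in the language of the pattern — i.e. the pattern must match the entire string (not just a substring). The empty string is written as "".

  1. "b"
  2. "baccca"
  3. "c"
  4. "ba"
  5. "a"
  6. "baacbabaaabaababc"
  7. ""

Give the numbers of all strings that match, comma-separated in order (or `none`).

1 → match
2 → no match
3 → match
4 → match
5 → no match
6 → no match
7 → match

1, 3, 4, 7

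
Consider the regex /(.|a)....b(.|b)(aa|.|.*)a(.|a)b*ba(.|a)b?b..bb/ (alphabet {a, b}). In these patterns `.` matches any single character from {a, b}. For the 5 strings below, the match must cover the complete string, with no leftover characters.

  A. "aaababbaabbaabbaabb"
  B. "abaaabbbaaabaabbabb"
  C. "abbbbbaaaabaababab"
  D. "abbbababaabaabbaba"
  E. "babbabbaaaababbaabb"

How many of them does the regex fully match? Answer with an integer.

3

A → match
B → match
C → no match — must end with "bb"
D → no match — must end with "bb"
E → match
Total matched: 3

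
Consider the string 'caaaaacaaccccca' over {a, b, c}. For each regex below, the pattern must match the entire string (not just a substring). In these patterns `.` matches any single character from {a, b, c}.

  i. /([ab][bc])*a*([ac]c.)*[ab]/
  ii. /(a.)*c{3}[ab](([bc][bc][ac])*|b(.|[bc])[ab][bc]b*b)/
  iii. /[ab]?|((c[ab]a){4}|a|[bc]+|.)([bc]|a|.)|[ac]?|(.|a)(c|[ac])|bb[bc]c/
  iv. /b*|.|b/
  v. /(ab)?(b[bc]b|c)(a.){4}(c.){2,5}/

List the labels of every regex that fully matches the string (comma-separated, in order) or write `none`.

v

i → no match
ii → no match
iii → no match
iv → no match
v → match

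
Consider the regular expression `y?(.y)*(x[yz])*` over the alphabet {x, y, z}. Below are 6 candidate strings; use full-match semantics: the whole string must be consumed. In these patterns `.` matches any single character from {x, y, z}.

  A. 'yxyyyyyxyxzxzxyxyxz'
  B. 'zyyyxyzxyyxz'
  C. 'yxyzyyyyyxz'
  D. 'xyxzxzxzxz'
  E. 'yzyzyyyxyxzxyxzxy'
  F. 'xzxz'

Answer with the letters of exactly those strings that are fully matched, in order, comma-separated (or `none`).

A → match
B. 'zyyyxyzxyyxz' → no match
C. 'yxyzyyyyyxz' → match
D. 'xyxzxzxzxz' → match
E → match
F. 'xzxz' → match

A, C, D, E, F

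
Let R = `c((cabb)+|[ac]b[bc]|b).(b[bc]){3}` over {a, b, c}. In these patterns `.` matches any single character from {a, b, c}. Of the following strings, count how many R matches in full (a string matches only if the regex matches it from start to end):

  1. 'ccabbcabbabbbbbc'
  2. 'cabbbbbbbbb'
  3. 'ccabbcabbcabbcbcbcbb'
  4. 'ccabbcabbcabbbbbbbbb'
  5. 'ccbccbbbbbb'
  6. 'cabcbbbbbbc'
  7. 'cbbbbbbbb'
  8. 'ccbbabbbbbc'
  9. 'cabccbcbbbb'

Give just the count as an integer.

9

1 → match
2 → match
3 → match
4 → match
5 → match
6 → match
7 → match
8 → match
9 → match
Total matched: 9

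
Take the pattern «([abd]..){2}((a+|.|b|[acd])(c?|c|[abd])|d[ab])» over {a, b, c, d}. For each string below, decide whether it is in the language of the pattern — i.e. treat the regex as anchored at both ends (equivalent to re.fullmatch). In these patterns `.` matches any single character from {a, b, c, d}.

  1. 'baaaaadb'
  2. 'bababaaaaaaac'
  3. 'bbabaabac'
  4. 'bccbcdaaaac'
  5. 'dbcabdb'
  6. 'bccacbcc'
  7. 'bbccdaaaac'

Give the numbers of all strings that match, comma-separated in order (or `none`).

1. 'baaaaadb' → match
2 → match
3. 'bbabaabac' → no match
4. 'bccbcdaaaac' → match
5. 'dbcabdb' → match
6. 'bccacbcc' → match
7. 'bbccdaaaac' → no match

1, 2, 4, 5, 6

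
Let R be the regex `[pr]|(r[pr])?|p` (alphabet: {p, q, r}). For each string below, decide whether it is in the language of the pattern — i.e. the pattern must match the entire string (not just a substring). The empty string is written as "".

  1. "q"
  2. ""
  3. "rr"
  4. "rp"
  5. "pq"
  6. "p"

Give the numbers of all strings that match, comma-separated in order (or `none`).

1. "q" → no match
2. "" → match
3. "rr" → match
4. "rp" → match
5. "pq" → no match
6. "p" → match

2, 3, 4, 6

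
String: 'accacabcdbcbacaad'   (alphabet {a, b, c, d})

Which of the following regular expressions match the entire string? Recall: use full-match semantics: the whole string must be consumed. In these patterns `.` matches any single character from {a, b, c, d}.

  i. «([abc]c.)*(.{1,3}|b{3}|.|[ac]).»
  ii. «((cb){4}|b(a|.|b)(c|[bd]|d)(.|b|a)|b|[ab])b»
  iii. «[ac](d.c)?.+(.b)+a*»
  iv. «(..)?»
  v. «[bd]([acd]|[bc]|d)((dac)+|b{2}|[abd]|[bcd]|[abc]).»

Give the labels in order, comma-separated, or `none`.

i

i → match
ii → no match — must end with 'b'
iii → no match
iv → no match
v → no match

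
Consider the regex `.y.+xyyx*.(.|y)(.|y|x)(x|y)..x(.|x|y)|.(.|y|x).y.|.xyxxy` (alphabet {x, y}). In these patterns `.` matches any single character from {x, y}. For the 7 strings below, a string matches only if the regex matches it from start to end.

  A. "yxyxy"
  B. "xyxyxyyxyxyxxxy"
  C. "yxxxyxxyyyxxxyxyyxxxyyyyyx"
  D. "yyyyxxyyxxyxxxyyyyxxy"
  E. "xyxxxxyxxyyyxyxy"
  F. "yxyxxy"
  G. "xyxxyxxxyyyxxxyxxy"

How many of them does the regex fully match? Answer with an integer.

3

A → no match
B → match
C → no match
D → no match
E → no match
F → match
G → match
Total matched: 3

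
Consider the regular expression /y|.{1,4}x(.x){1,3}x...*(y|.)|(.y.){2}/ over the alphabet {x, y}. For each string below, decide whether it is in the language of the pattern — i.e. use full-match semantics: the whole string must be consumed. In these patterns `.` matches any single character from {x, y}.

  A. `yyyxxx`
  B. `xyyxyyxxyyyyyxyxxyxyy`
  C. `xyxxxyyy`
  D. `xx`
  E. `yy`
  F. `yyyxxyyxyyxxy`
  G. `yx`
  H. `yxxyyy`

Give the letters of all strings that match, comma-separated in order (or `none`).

A → no match
B → no match
C → no match
D → no match
E → no match
F → no match
G → no match
H → no match

none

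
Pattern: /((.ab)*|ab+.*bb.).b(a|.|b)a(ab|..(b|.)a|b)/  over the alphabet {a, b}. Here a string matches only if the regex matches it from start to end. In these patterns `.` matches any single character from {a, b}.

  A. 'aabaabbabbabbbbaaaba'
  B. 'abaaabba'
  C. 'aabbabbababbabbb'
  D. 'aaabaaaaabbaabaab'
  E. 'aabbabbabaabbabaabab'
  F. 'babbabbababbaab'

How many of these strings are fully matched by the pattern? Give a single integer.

A → match
B → match
C → no match
D → no match
E → no match
F → match
Total matched: 3

3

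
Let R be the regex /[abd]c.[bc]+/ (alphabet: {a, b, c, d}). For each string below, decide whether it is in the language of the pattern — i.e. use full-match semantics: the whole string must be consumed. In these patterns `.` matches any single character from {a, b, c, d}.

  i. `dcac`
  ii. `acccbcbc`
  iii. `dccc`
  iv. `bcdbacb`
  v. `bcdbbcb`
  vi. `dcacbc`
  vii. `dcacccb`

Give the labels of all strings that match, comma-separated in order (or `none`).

i → match
ii → match
iii → match
iv → no match
v → match
vi → match
vii → match

i, ii, iii, v, vi, vii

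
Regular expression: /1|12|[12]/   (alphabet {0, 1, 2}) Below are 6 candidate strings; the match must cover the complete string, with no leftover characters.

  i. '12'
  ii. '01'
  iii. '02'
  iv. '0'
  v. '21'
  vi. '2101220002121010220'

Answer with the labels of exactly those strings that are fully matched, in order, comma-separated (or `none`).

i → match
ii → no match
iii → no match
iv → no match
v → no match
vi → no match

i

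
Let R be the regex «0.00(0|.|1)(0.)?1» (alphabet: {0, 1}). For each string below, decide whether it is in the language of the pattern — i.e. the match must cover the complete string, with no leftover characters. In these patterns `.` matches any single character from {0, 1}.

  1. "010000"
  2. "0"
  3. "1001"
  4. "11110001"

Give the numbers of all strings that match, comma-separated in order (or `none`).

1 → no match — must end with "1"
2 → no match — must end with "1"
3 → no match — must start with "0"
4 → no match — must start with "0"

none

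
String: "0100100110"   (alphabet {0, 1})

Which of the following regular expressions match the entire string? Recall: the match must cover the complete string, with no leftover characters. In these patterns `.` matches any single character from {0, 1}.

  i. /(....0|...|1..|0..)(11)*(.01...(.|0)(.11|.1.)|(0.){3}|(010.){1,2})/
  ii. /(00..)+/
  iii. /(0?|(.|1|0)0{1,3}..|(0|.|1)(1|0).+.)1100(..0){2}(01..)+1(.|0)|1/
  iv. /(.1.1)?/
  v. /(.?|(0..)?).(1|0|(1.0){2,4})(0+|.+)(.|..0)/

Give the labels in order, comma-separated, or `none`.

i → no match
ii → no match — must start with "00"
iii → no match
iv → no match
v → match

v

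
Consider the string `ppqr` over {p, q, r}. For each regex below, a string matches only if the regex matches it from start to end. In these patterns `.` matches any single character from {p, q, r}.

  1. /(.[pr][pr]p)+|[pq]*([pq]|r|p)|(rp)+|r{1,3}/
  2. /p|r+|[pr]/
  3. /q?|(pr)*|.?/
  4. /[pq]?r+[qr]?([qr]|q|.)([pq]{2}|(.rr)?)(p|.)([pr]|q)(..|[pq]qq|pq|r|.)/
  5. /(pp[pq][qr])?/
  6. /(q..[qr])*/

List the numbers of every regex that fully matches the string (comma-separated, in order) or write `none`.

1 → match
2 → no match
3 → no match
4 → no match
5 → match
6 → no match

1, 5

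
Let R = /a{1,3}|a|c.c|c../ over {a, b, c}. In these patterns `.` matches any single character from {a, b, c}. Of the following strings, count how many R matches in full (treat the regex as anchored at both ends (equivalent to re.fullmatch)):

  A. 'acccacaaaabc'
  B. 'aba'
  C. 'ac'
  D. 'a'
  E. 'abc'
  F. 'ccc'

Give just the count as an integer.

2

A → no match
B → no match
C → no match
D → match
E → no match
F → match
Total matched: 2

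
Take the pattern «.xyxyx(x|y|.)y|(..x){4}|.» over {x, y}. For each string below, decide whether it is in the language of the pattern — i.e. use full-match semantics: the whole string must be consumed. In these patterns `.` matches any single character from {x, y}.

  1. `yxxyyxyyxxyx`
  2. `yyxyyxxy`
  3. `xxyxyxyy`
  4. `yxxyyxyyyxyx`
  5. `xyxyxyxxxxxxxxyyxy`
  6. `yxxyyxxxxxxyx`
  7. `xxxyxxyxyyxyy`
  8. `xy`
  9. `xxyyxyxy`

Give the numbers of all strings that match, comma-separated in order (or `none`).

1 → match
2 → no match
3 → match
4 → no match
5 → no match
6 → no match
7 → no match
8 → no match
9 → no match

1, 3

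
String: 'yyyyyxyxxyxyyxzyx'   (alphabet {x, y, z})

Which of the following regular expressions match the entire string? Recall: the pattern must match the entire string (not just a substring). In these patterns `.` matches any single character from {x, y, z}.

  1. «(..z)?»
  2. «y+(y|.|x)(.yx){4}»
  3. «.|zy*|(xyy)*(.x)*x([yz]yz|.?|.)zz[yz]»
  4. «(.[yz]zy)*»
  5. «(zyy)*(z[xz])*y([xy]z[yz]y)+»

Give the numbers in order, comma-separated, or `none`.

1 → no match
2 → match
3 → no match
4 → no match
5 → no match — must end with 'y'

2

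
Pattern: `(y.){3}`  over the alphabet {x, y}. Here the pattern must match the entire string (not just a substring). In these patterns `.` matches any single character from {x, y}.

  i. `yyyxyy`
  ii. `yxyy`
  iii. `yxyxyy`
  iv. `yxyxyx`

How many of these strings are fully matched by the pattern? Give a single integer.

3

i. `yyyxyy` → match
ii. `yxyy` → no match
iii. `yxyxyy` → match
iv. `yxyxyx` → match
Total matched: 3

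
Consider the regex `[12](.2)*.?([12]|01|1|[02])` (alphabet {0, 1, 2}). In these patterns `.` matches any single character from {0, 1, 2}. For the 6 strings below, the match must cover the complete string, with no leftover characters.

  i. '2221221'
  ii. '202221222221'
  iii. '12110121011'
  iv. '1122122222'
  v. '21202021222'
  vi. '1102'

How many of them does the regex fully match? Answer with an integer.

i → match
ii → match
iii → no match
iv → no match
v → match
vi → no match
Total matched: 3

3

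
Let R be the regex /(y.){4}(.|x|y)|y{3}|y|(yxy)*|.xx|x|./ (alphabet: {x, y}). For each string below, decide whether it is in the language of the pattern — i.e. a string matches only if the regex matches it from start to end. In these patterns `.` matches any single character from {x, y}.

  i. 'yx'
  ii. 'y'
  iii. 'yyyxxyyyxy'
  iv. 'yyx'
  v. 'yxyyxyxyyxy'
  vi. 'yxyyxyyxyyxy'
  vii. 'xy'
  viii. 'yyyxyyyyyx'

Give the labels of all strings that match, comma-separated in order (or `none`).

i → no match
ii → match
iii → no match
iv → no match
v → no match
vi → match
vii → no match
viii → no match

ii, vi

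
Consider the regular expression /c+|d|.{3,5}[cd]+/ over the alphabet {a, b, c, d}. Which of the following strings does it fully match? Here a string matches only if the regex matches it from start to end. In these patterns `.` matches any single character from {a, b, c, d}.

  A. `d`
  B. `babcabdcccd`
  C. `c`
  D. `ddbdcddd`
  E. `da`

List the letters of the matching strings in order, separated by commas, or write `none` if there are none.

A → match
B → no match
C → match
D → match
E → no match

A, C, D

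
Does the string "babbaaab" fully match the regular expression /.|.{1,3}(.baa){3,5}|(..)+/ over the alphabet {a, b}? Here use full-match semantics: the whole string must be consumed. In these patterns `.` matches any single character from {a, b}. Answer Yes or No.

Yes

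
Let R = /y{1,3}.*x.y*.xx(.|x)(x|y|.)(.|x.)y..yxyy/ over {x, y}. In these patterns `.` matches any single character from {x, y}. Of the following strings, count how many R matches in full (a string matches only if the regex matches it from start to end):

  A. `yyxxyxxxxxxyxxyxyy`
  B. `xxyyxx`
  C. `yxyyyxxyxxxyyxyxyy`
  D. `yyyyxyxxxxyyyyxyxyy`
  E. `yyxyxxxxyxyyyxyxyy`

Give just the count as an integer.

4

A → match
B → no match — must start with `y`
C → match
D → match
E → match
Total matched: 4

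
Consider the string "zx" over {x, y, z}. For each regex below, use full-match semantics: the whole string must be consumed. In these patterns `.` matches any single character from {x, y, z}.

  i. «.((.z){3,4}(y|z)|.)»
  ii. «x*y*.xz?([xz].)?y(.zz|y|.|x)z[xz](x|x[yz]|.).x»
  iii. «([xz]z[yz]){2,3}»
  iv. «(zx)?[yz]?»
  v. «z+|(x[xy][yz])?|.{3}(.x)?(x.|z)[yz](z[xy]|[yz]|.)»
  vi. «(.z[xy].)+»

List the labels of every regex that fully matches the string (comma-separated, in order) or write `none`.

i → match
ii → no match
iii → no match
iv → match
v → no match
vi → no match

i, iv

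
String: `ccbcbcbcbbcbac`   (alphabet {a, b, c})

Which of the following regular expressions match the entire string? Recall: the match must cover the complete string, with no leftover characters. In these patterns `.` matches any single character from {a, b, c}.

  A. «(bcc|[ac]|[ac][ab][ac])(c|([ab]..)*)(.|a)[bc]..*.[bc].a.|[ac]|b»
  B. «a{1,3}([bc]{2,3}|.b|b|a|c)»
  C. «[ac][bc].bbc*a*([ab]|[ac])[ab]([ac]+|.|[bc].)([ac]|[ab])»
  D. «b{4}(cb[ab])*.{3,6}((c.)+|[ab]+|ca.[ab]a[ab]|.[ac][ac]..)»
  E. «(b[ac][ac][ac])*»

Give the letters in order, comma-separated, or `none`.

A

A → match
B → no match — must start with `a`
C → no match
D → no match — must start with `b`
E → no match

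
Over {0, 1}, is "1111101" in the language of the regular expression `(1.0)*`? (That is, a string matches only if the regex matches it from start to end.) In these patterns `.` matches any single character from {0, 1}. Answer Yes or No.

No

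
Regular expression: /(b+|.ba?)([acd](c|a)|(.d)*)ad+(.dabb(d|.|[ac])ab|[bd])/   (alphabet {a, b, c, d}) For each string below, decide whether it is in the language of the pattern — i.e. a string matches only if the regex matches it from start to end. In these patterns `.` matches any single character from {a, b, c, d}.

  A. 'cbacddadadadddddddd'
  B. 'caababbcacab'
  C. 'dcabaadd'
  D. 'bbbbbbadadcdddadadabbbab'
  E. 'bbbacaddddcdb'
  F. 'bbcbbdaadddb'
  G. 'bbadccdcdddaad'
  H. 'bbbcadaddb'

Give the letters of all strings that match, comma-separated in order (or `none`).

D

A → no match
B → no match
C → no match
D → match
E → no match
F → no match
G → no match
H → no match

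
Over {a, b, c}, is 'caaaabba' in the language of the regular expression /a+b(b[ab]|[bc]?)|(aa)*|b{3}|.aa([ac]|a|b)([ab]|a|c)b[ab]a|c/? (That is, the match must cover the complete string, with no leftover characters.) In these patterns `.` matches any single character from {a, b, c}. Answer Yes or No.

Yes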